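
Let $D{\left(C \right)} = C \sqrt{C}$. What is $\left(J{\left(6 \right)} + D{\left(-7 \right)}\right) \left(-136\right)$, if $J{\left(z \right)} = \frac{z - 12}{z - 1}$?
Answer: $\frac{816}{5} + 952 i \sqrt{7} \approx 163.2 + 2518.8 i$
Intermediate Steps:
$J{\left(z \right)} = \frac{-12 + z}{-1 + z}$
$D{\left(C \right)} = C^{\frac{3}{2}}$
$\left(J{\left(6 \right)} + D{\left(-7 \right)}\right) \left(-136\right) = \left(\frac{-12 + 6}{-1 + 6} + \left(-7\right)^{\frac{3}{2}}\right) \left(-136\right) = \left(\frac{1}{5} \left(-6\right) - 7 i \sqrt{7}\right) \left(-136\right) = \left(- \frac{6}{5} - 7 i \sqrt{7}\right) \left(-136\right) = \frac{816}{5} + 952 i \sqrt{7}$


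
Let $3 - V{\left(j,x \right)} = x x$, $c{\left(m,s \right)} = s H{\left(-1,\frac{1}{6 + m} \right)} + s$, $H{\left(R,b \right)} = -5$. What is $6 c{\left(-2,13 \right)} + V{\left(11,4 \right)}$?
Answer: $-325$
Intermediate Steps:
$c{\left(m,s \right)} = - 4 s$ ($c{\left(m,s \right)} = s \left(-5\right) + s = - 5 s + s = - 4 s$)
$V{\left(j,x \right)} = 3 - x^{2}$ ($V{\left(j,x \right)} = 3 - x x = 3 - x^{2}$)
$6 c{\left(-2,13 \right)} + V{\left(11,4 \right)} = 6 \left(\left(-4\right) 13\right) + \left(3 - 4^{2}\right) = 6 \left(-52\right) + \left(3 - 16\right) = -312 + \left(3 - 16\right) = -312 - 13 = -325$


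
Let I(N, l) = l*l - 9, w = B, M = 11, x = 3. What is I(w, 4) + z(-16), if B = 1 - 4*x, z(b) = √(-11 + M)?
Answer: 7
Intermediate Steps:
z(b) = 0 (z(b) = √(-11 + 11) = √0 = 0)
B = -11 (B = 1 - 4*3 = 1 - 12 = -11)
w = -11
I(N, l) = -9 + l² (I(N, l) = l² - 9 = -9 + l²)
I(w, 4) + z(-16) = (-9 + 4²) + 0 = (-9 + 16) + 0 = 7 + 0 = 7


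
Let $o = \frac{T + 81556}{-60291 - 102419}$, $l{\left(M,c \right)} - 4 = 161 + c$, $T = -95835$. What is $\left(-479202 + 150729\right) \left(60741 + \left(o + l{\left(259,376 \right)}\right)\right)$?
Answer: $- \frac{3275272769292027}{162710} \approx -2.013 \cdot 10^{10}$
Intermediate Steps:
$l{\left(M,c \right)} = 165 + c$ ($l{\left(M,c \right)} = 4 + \left(161 + c\right) = 165 + c$)
$o = \frac{14279}{162710}$ ($o = \frac{-95835 + 81556}{-60291 - 102419} = - \frac{14279}{-60291 - 102419} = - \frac{14279}{-162710} = \left(-14279\right) \left(- \frac{1}{162710}\right) = \frac{14279}{162710} \approx 0.087757$)
$\left(-479202 + 150729\right) \left(60741 + \left(o + l{\left(259,376 \right)}\right)\right) = \left(-479202 + 150729\right) \left(60741 + \left(\frac{14279}{162710} + \left(165 + 376\right)\right)\right) = - 328473 \left(60741 + \left(\frac{14279}{162710} + 541\right)\right) = - 328473 \left(60741 + \frac{88040389}{162710}\right) = \left(-328473\right) \frac{9971208499}{162710} = - \frac{3275272769292027}{162710}$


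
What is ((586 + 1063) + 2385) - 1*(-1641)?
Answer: 5675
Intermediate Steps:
((586 + 1063) + 2385) - 1*(-1641) = (1649 + 2385) + 1641 = 4034 + 1641 = 5675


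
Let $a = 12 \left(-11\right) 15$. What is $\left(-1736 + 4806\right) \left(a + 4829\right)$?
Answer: $8746430$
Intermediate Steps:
$a = -1980$ ($a = \left(-132\right) 15 = -1980$)
$\left(-1736 + 4806\right) \left(a + 4829\right) = \left(-1736 + 4806\right) \left(-1980 + 4829\right) = 3070 \cdot 2849 = 8746430$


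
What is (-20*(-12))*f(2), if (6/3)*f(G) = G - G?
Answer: 0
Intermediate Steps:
f(G) = 0 (f(G) = (G - G)/2 = (1/2)*0 = 0)
(-20*(-12))*f(2) = -20*(-12)*0 = 240*0 = 0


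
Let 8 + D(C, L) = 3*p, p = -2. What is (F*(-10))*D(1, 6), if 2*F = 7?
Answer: 490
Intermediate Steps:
F = 7/2 (F = (½)*7 = 7/2 ≈ 3.5000)
D(C, L) = -14 (D(C, L) = -8 + 3*(-2) = -8 - 6 = -14)
(F*(-10))*D(1, 6) = ((7/2)*(-10))*(-14) = -35*(-14) = 490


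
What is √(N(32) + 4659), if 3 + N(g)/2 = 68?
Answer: √4789 ≈ 69.203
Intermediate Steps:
N(g) = 130 (N(g) = -6 + 2*68 = -6 + 136 = 130)
√(N(32) + 4659) = √(130 + 4659) = √4789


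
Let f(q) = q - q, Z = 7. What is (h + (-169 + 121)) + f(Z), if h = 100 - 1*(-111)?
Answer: 163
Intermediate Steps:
f(q) = 0
h = 211 (h = 100 + 111 = 211)
(h + (-169 + 121)) + f(Z) = (211 + (-169 + 121)) + 0 = (211 - 48) + 0 = 163 + 0 = 163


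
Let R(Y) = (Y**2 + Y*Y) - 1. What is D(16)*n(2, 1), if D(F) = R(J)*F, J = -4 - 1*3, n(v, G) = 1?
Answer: 1552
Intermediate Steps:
J = -7 (J = -4 - 3 = -7)
R(Y) = -1 + 2*Y**2 (R(Y) = (Y**2 + Y**2) - 1 = 2*Y**2 - 1 = -1 + 2*Y**2)
D(F) = 97*F (D(F) = (-1 + 2*(-7)**2)*F = (-1 + 2*49)*F = (-1 + 98)*F = 97*F)
D(16)*n(2, 1) = (97*16)*1 = 1552*1 = 1552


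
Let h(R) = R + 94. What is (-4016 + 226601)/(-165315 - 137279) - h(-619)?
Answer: 8349435/15926 ≈ 524.26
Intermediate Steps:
h(R) = 94 + R
(-4016 + 226601)/(-165315 - 137279) - h(-619) = (-4016 + 226601)/(-165315 - 137279) - (94 - 619) = 222585/(-302594) - 1*(-525) = 222585*(-1/302594) + 525 = -11715/15926 + 525 = 8349435/15926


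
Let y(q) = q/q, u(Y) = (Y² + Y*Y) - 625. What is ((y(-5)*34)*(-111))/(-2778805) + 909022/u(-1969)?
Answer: 2555255821588/21544900470085 ≈ 0.11860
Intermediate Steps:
u(Y) = -625 + 2*Y² (u(Y) = (Y² + Y²) - 625 = 2*Y² - 625 = -625 + 2*Y²)
y(q) = 1
((y(-5)*34)*(-111))/(-2778805) + 909022/u(-1969) = ((1*34)*(-111))/(-2778805) + 909022/(-625 + 2*(-1969)²) = (34*(-111))*(-1/2778805) + 909022/(-625 + 2*3876961) = -3774*(-1/2778805) + 909022/(-625 + 7753922) = 3774/2778805 + 909022/7753297 = 2555255821588/21544900470085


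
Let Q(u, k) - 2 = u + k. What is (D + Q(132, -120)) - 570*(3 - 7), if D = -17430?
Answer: -15136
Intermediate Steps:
Q(u, k) = 2 + k + u (Q(u, k) = 2 + (u + k) = 2 + (k + u) = 2 + k + u)
(D + Q(132, -120)) - 570*(3 - 7) = (-17430 + (2 - 120 + 132)) - 570*(3 - 7) = (-17430 + 14) - 570*(-4) = -17416 + 2280 = -15136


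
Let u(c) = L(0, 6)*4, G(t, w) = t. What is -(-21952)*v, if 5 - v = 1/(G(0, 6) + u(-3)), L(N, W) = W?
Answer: 326536/3 ≈ 1.0885e+5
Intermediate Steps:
u(c) = 24 (u(c) = 6*4 = 24)
v = 119/24 (v = 5 - 1/(0 + 24) = 5 - 1/24 = 119/24 ≈ 4.9583)
-(-21952)*v = -(-21952)*119/24 = -224*(-5831/12) = 326536/3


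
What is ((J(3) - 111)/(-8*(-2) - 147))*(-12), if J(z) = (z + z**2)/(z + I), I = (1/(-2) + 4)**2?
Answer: -80676/7991 ≈ -10.096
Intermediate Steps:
I = 49/4 (I = (-1/2 + 4)**2 = (7/2)**2 = 49/4 ≈ 12.250)
J(z) = (z + z**2)/(49/4 + z) (J(z) = (z + z**2)/(z + 49/4) = (z + z**2)/(49/4 + z))
((J(3) - 111)/(-8*(-2) - 147))*(-12) = ((4*3*(1 + 3)/(49 + 4*3) - 111)/(-8*(-2) - 147))*(-12) = ((4*3*4/(49 + 12) - 111)/(16 - 147))*(-12) = ((4*3*4/61 - 111)/(-131))*(-12) = ((4*3*(1/61)*4 - 111)*(-1/131))*(-12) = ((48/61 - 111)*(-1/131))*(-12) = -6723/61*(-1/131)*(-12) = (6723/7991)*(-12) = -80676/7991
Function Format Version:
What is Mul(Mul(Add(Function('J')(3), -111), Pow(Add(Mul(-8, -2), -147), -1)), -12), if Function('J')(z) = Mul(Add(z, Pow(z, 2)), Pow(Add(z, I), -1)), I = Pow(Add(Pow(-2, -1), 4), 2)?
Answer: Rational(-80676, 7991) ≈ -10.096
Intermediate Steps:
I = Rational(49, 4) (I = Pow(Add(Rational(-1, 2), 4), 2) = Pow(Rational(7, 2), 2) = Rational(49, 4) ≈ 12.250)
Function('J')(z) = Mul(Pow(Add(Rational(49, 4), z), -1), Add(z, Pow(z, 2))) (Function('J')(z) = Mul(Add(z, Pow(z, 2)), Pow(Add(z, Rational(49, 4)), -1)) = Mul(Add(z, Pow(z, 2)), Pow(Add(Rational(49, 4), z), -1)) = Mul(Pow(Add(Rational(49, 4), z), -1), Add(z, Pow(z, 2))))
Mul(Mul(Add(Function('J')(3), -111), Pow(Add(Mul(-8, -2), -147), -1)), -12) = Mul(Mul(Add(Mul(4, 3, Pow(Add(49, Mul(4, 3)), -1), Add(1, 3)), -111), Pow(Add(Mul(-8, -2), -147), -1)), -12) = Mul(Mul(Add(Mul(4, 3, Pow(Add(49, 12), -1), 4), -111), Pow(Add(16, -147), -1)), -12) = Mul(Mul(Add(Mul(4, 3, Pow(61, -1), 4), -111), Pow(-131, -1)), -12) = Mul(Mul(Add(Mul(4, 3, Rational(1, 61), 4), -111), Rational(-1, 131)), -12) = Mul(Mul(Add(Rational(48, 61), -111), Rational(-1, 131)), -12) = Mul(Mul(Rational(-6723, 61), Rational(-1, 131)), -12) = Mul(Rational(6723, 7991), -12) = Rational(-80676, 7991)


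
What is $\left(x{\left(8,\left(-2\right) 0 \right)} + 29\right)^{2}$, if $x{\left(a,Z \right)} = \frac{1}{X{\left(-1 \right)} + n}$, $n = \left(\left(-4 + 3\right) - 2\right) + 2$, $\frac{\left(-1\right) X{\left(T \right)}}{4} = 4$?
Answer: $\frac{242064}{289} \approx 837.59$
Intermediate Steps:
$X{\left(T \right)} = -16$ ($X{\left(T \right)} = \left(-4\right) 4 = -16$)
$n = -1$ ($n = \left(-1 - 2\right) + 2 = -3 + 2 = -1$)
$x{\left(a,Z \right)} = - \frac{1}{17}$ ($x{\left(a,Z \right)} = \frac{1}{-16 - 1} = \frac{1}{-17} = - \frac{1}{17}$)
$\left(x{\left(8,\left(-2\right) 0 \right)} + 29\right)^{2} = \left(- \frac{1}{17} + 29\right)^{2} = \left(\frac{492}{17}\right)^{2} = \frac{242064}{289}$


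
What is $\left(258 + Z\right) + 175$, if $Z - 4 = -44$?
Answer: $393$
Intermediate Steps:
$Z = -40$ ($Z = 4 - 44 = -40$)
$\left(258 + Z\right) + 175 = \left(258 - 40\right) + 175 = 218 + 175 = 393$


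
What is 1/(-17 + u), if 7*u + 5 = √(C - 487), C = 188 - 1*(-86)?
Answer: -124/2227 - I*√213/2227 ≈ -0.05568 - 0.0065534*I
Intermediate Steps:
C = 274 (C = 188 + 86 = 274)
u = -5/7 + I*√213/7 (u = -5/7 + √(274 - 487)/7 = -5/7 + √(-213)/7 = -5/7 + (I*√213)/7 = -5/7 + I*√213/7 ≈ -0.71429 + 2.0849*I)
1/(-17 + u) = 1/(-17 + (-5/7 + I*√213/7)) = 1/(-124/7 + I*√213/7)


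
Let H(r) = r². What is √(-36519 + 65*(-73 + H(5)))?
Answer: I*√39639 ≈ 199.1*I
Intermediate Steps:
√(-36519 + 65*(-73 + H(5))) = √(-36519 + 65*(-73 + 5²)) = √(-36519 + 65*(-73 + 25)) = √(-36519 + 65*(-48)) = √(-36519 - 3120) = √(-39639) = I*√39639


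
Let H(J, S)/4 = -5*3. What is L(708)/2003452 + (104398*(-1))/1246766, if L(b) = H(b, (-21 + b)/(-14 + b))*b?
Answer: -32764875197/312229479529 ≈ -0.10494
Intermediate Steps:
H(J, S) = -60 (H(J, S) = 4*(-5*3) = 4*(-15) = -60)
L(b) = -60*b
L(708)/2003452 + (104398*(-1))/1246766 = -60*708/2003452 + (104398*(-1))/1246766 = -42480*1/2003452 - 104398*1/1246766 = -10620/500863 - 52199/623383 = -32764875197/312229479529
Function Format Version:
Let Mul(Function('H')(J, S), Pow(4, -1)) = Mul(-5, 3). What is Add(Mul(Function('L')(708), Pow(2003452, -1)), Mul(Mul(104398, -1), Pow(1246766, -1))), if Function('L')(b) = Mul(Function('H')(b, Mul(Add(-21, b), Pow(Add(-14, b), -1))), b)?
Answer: Rational(-32764875197, 312229479529) ≈ -0.10494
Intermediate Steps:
Function('H')(J, S) = -60 (Function('H')(J, S) = Mul(4, Mul(-5, 3)) = Mul(4, -15) = -60)
Function('L')(b) = Mul(-60, b)
Add(Mul(Function('L')(708), Pow(2003452, -1)), Mul(Mul(104398, -1), Pow(1246766, -1))) = Add(Mul(Mul(-60, 708), Pow(2003452, -1)), Mul(Mul(104398, -1), Pow(1246766, -1))) = Add(Mul(-42480, Rational(1, 2003452)), Mul(-104398, Rational(1, 1246766))) = Add(Rational(-10620, 500863), Rational(-52199, 623383)) = Rational(-32764875197, 312229479529)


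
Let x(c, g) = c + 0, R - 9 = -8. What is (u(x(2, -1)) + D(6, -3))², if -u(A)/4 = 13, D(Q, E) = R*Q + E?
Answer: 2401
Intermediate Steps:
R = 1 (R = 9 - 8 = 1)
D(Q, E) = E + Q (D(Q, E) = 1*Q + E = Q + E = E + Q)
x(c, g) = c
u(A) = -52 (u(A) = -4*13 = -52)
(u(x(2, -1)) + D(6, -3))² = (-52 + (-3 + 6))² = (-52 + 3)² = (-49)² = 2401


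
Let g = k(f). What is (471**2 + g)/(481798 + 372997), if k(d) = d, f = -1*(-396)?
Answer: 222237/854795 ≈ 0.25999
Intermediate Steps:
f = 396
g = 396
(471**2 + g)/(481798 + 372997) = (471**2 + 396)/(481798 + 372997) = (221841 + 396)/854795 = 222237*(1/854795) = 222237/854795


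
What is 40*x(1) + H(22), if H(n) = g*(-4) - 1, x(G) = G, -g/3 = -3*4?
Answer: -105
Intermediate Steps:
g = 36 (g = -(-9)*4 = -3*(-12) = 36)
H(n) = -145 (H(n) = 36*(-4) - 1 = -144 - 1 = -145)
40*x(1) + H(22) = 40*1 - 145 = 40 - 145 = -105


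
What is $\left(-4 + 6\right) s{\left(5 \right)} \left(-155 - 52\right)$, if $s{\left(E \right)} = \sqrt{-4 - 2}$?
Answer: $- 414 i \sqrt{6} \approx - 1014.1 i$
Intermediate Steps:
$s{\left(E \right)} = i \sqrt{6}$ ($s{\left(E \right)} = \sqrt{-6} = i \sqrt{6}$)
$\left(-4 + 6\right) s{\left(5 \right)} \left(-155 - 52\right) = \left(-4 + 6\right) i \sqrt{6} \left(-155 - 52\right) = 2 i \sqrt{6} \left(-207\right) = - 414 i \sqrt{6}$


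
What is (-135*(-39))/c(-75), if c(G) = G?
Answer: -351/5 ≈ -70.200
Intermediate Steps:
(-135*(-39))/c(-75) = -135*(-39)/(-75) = 5265*(-1/75) = -351/5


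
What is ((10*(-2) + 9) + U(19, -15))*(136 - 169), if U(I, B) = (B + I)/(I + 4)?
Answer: 8217/23 ≈ 357.26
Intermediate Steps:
U(I, B) = (B + I)/(4 + I)
((10*(-2) + 9) + U(19, -15))*(136 - 169) = ((10*(-2) + 9) + (-15 + 19)/(4 + 19))*(136 - 169) = ((-20 + 9) + 4/23)*(-33) = (-11 + (1/23)*4)*(-33) = (-11 + 4/23)*(-33) = -249/23*(-33) = 8217/23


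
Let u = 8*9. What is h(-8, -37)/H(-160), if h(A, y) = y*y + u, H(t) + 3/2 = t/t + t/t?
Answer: 2882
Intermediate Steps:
H(t) = 1/2 (H(t) = -3/2 + (t/t + t/t) = -3/2 + (1 + 1) = -3/2 + 2 = 1/2)
u = 72
h(A, y) = 72 + y**2 (h(A, y) = y*y + 72 = y**2 + 72 = 72 + y**2)
h(-8, -37)/H(-160) = (72 + (-37)**2)/(1/2) = (72 + 1369)*2 = 1441*2 = 2882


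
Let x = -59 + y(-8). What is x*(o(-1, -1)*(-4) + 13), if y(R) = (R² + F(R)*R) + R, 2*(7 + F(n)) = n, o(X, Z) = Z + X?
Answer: 1785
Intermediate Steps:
o(X, Z) = X + Z
F(n) = -7 + n/2
y(R) = R + R² + R*(-7 + R/2) (y(R) = (R² + (-7 + R/2)*R) + R = (R² + R*(-7 + R/2)) + R = R + R² + R*(-7 + R/2))
x = 85 (x = -59 + (3/2)*(-8)*(-4 - 8) = -59 + (3/2)*(-8)*(-12) = -59 + 144 = 85)
x*(o(-1, -1)*(-4) + 13) = 85*((-1 - 1)*(-4) + 13) = 85*(-2*(-4) + 13) = 85*(8 + 13) = 85*21 = 1785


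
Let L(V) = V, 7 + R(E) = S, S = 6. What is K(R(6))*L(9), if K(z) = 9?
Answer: 81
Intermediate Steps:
R(E) = -1 (R(E) = -7 + 6 = -1)
K(R(6))*L(9) = 9*9 = 81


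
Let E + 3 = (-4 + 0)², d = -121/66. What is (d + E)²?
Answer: 4489/36 ≈ 124.69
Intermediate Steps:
d = -11/6 (d = -121*1/66 = -11/6 ≈ -1.8333)
E = 13 (E = -3 + (-4 + 0)² = -3 + (-4)² = -3 + 16 = 13)
(d + E)² = (-11/6 + 13)² = (67/6)² = 4489/36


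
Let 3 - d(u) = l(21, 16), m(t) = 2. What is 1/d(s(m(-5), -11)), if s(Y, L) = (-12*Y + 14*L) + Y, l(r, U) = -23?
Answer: 1/26 ≈ 0.038462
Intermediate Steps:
s(Y, L) = -11*Y + 14*L
d(u) = 26 (d(u) = 3 - 1*(-23) = 3 + 23 = 26)
1/d(s(m(-5), -11)) = 1/26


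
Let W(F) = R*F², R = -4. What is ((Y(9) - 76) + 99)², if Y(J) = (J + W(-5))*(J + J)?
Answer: 2608225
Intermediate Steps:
W(F) = -4*F²
Y(J) = 2*J*(-100 + J) (Y(J) = (J - 4*(-5)²)*(J + J) = (J - 4*25)*(2*J) = (J - 100)*(2*J) = (-100 + J)*(2*J) = 2*J*(-100 + J))
((Y(9) - 76) + 99)² = ((2*9*(-100 + 9) - 76) + 99)² = ((2*9*(-91) - 76) + 99)² = ((-1638 - 76) + 99)² = (-1714 + 99)² = (-1615)² = 2608225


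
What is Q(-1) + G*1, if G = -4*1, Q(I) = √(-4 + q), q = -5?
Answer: -4 + 3*I ≈ -4.0 + 3.0*I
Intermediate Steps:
Q(I) = 3*I (Q(I) = √(-4 - 5) = √(-9) = 3*I)
G = -4
Q(-1) + G*1 = 3*I - 4*1 = 3*I - 4 = -4 + 3*I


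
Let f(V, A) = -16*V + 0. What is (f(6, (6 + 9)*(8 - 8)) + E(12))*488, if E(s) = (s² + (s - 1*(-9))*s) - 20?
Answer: 136640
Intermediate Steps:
f(V, A) = -16*V
E(s) = -20 + s² + s*(9 + s) (E(s) = (s² + (s + 9)*s) - 20 = (s² + (9 + s)*s) - 20 = (s² + s*(9 + s)) - 20 = -20 + s² + s*(9 + s))
(f(6, (6 + 9)*(8 - 8)) + E(12))*488 = (-16*6 + (-20 + 2*12² + 9*12))*488 = (-96 + (-20 + 2*144 + 108))*488 = (-96 + (-20 + 288 + 108))*488 = (-96 + 376)*488 = 280*488 = 136640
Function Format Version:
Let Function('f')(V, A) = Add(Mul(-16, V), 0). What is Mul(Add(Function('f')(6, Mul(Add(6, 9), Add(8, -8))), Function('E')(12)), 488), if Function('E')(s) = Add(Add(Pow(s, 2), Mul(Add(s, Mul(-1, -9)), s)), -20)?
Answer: 136640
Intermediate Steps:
Function('f')(V, A) = Mul(-16, V)
Function('E')(s) = Add(-20, Pow(s, 2), Mul(s, Add(9, s))) (Function('E')(s) = Add(Add(Pow(s, 2), Mul(Add(s, 9), s)), -20) = Add(Add(Pow(s, 2), Mul(Add(9, s), s)), -20) = Add(Add(Pow(s, 2), Mul(s, Add(9, s))), -20) = Add(-20, Pow(s, 2), Mul(s, Add(9, s))))
Mul(Add(Function('f')(6, Mul(Add(6, 9), Add(8, -8))), Function('E')(12)), 488) = Mul(Add(Mul(-16, 6), Add(-20, Mul(2, Pow(12, 2)), Mul(9, 12))), 488) = Mul(Add(-96, Add(-20, Mul(2, 144), 108)), 488) = Mul(Add(-96, Add(-20, 288, 108)), 488) = Mul(Add(-96, 376), 488) = Mul(280, 488) = 136640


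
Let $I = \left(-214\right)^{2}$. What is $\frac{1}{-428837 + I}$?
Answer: $- \frac{1}{383041} \approx -2.6107 \cdot 10^{-6}$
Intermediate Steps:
$I = 45796$
$\frac{1}{-428837 + I} = \frac{1}{-428837 + 45796} = \frac{1}{-383041} = - \frac{1}{383041}$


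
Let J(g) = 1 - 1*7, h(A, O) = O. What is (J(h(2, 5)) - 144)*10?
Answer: -1500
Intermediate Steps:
J(g) = -6 (J(g) = 1 - 7 = -6)
(J(h(2, 5)) - 144)*10 = (-6 - 144)*10 = -150*10 = -1500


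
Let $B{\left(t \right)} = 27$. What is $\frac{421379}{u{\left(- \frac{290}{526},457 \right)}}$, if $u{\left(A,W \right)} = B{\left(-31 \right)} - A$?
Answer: $\frac{110822677}{7246} \approx 15294.0$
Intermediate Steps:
$u{\left(A,W \right)} = 27 - A$
$\frac{421379}{u{\left(- \frac{290}{526},457 \right)}} = \frac{421379}{27 - - \frac{290}{526}} = \frac{421379}{27 - \left(-290\right) \frac{1}{526}} = \frac{421379}{27 - - \frac{145}{263}} = \frac{421379}{27 + \frac{145}{263}} = \frac{421379}{\frac{7246}{263}} = 421379 \cdot \frac{263}{7246} = \frac{110822677}{7246}$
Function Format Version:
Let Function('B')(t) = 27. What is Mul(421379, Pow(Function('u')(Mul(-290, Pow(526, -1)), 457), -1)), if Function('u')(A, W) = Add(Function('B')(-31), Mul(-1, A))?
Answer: Rational(110822677, 7246) ≈ 15294.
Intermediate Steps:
Function('u')(A, W) = Add(27, Mul(-1, A))
Mul(421379, Pow(Function('u')(Mul(-290, Pow(526, -1)), 457), -1)) = Mul(421379, Pow(Add(27, Mul(-1, Mul(-290, Pow(526, -1)))), -1)) = Mul(421379, Pow(Add(27, Mul(-1, Mul(-290, Rational(1, 526)))), -1)) = Mul(421379, Pow(Add(27, Mul(-1, Rational(-145, 263))), -1)) = Mul(421379, Pow(Add(27, Rational(145, 263)), -1)) = Mul(421379, Pow(Rational(7246, 263), -1)) = Mul(421379, Rational(263, 7246)) = Rational(110822677, 7246)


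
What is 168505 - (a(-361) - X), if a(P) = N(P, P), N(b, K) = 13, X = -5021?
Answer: 163471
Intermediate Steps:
a(P) = 13
168505 - (a(-361) - X) = 168505 - (13 - 1*(-5021)) = 168505 - (13 + 5021) = 168505 - 1*5034 = 168505 - 5034 = 163471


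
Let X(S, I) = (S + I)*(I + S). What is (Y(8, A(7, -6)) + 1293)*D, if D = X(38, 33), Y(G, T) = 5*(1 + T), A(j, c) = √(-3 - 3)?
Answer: 6543218 + 25205*I*√6 ≈ 6.5432e+6 + 61739.0*I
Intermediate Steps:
A(j, c) = I*√6 (A(j, c) = √(-6) = I*√6)
X(S, I) = (I + S)² (X(S, I) = (I + S)*(I + S) = (I + S)²)
Y(G, T) = 5 + 5*T
D = 5041 (D = (33 + 38)² = 71² = 5041)
(Y(8, A(7, -6)) + 1293)*D = ((5 + 5*(I*√6)) + 1293)*5041 = ((5 + 5*I*√6) + 1293)*5041 = (1298 + 5*I*√6)*5041 = 6543218 + 25205*I*√6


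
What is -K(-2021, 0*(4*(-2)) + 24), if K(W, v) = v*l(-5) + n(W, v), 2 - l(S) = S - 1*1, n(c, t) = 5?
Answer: -197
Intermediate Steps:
l(S) = 3 - S (l(S) = 2 - (S - 1*1) = 2 - (S - 1) = 2 - (-1 + S) = 2 + (1 - S) = 3 - S)
K(W, v) = 5 + 8*v (K(W, v) = v*(3 - 1*(-5)) + 5 = v*(3 + 5) + 5 = v*8 + 5 = 8*v + 5 = 5 + 8*v)
-K(-2021, 0*(4*(-2)) + 24) = -(5 + 8*(0*(4*(-2)) + 24)) = -(5 + 8*(0*(-8) + 24)) = -(5 + 8*(0 + 24)) = -(5 + 8*24) = -(5 + 192) = -1*197 = -197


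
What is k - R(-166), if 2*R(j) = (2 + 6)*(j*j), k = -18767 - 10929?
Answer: -139920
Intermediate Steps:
k = -29696
R(j) = 4*j² (R(j) = ((2 + 6)*(j*j))/2 = (8*j²)/2 = 4*j²)
k - R(-166) = -29696 - 4*(-166)² = -29696 - 4*27556 = -29696 - 1*110224 = -29696 - 110224 = -139920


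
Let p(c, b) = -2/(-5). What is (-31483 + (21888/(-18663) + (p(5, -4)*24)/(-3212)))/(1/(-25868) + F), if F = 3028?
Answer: -20342341078898716/1956430697446445 ≈ -10.398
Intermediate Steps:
p(c, b) = 2/5 (p(c, b) = -2*(-1/5) = 2/5)
(-31483 + (21888/(-18663) + (p(5, -4)*24)/(-3212)))/(1/(-25868) + F) = (-31483 + (21888/(-18663) + ((2/5)*24)/(-3212)))/(1/(-25868) + 3028) = (-31483 + (21888*(-1/18663) + (48/5)*(-1/3212)))/(-1/25868 + 3028) = (-31483 + (-7296/6221 - 12/4015))/(78328303/25868) = (-31483 - 29368092/24977315)*(25868/78328303) = -786390176237/24977315*25868/78328303 = -20342341078898716/1956430697446445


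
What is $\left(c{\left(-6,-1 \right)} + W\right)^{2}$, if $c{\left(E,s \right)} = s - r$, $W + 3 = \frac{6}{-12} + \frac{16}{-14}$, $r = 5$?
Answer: $\frac{22201}{196} \approx 113.27$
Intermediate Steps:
$W = - \frac{65}{14}$ ($W = -3 + \left(\frac{6}{-12} + \frac{16}{-14}\right) = -3 + \left(6 \left(- \frac{1}{12}\right) + 16 \left(- \frac{1}{14}\right)\right) = -3 - \frac{23}{14} = - \frac{65}{14} \approx -4.6429$)
$c{\left(E,s \right)} = -5 + s$ ($c{\left(E,s \right)} = s - 5 = -5 + s$)
$\left(c{\left(-6,-1 \right)} + W\right)^{2} = \left(\left(-5 - 1\right) - \frac{65}{14}\right)^{2} = \left(-6 - \frac{65}{14}\right)^{2} = \left(- \frac{149}{14}\right)^{2} = \frac{22201}{196}$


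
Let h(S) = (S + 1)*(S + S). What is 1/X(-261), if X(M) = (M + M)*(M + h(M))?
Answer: -1/70709598 ≈ -1.4142e-8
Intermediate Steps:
h(S) = 2*S*(1 + S) (h(S) = (1 + S)*(2*S) = 2*S*(1 + S))
X(M) = 2*M*(M + 2*M*(1 + M)) (X(M) = (M + M)*(M + 2*M*(1 + M)) = (2*M)*(M + 2*M*(1 + M)) = 2*M*(M + 2*M*(1 + M)))
1/X(-261) = 1/((-261)²*(6 + 4*(-261))) = 1/(68121*(6 - 1044)) = 1/(68121*(-1038)) = 1/(-70709598) = -1/70709598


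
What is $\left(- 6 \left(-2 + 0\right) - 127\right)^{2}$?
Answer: $13225$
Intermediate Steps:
$\left(- 6 \left(-2 + 0\right) - 127\right)^{2} = \left(\left(-6\right) \left(-2\right) - 127\right)^{2} = \left(12 - 127\right)^{2} = \left(-115\right)^{2} = 13225$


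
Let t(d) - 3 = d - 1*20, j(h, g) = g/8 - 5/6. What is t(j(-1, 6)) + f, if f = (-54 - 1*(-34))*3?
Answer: -925/12 ≈ -77.083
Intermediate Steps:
j(h, g) = -5/6 + g/8 (j(h, g) = g*(1/8) - 5*1/6 = g/8 - 5/6 = -5/6 + g/8)
t(d) = -17 + d (t(d) = 3 + (d - 1*20) = 3 + (d - 20) = 3 + (-20 + d) = -17 + d)
f = -60 (f = (-54 + 34)*3 = -20*3 = -60)
t(j(-1, 6)) + f = (-17 + (-5/6 + (1/8)*6)) - 60 = (-17 + (-5/6 + 3/4)) - 60 = (-17 - 1/12) - 60 = -205/12 - 60 = -925/12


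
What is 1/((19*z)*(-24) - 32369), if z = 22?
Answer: -1/42401 ≈ -2.3584e-5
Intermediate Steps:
1/((19*z)*(-24) - 32369) = 1/((19*22)*(-24) - 32369) = 1/(418*(-24) - 32369) = 1/(-10032 - 32369) = 1/(-42401) = -1/42401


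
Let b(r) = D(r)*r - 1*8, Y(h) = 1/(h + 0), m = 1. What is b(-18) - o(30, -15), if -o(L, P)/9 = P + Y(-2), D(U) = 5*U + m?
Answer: 2909/2 ≈ 1454.5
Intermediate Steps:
D(U) = 1 + 5*U (D(U) = 5*U + 1 = 1 + 5*U)
Y(h) = 1/h
o(L, P) = 9/2 - 9*P (o(L, P) = -9*(P + 1/(-2)) = -9*(P - 1/2) = -9*(-1/2 + P) = 9/2 - 9*P)
b(r) = -8 + r*(1 + 5*r) (b(r) = (1 + 5*r)*r - 1*8 = r*(1 + 5*r) - 8 = -8 + r*(1 + 5*r))
b(-18) - o(30, -15) = (-8 - 18*(1 + 5*(-18))) - (9/2 - 9*(-15)) = (-8 - 18*(1 - 90)) - (9/2 + 135) = (-8 - 18*(-89)) - 1*279/2 = (-8 + 1602) - 279/2 = 1594 - 279/2 = 2909/2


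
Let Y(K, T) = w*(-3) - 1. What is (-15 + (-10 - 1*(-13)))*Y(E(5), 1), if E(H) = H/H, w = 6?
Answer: 228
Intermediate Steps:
E(H) = 1
Y(K, T) = -19 (Y(K, T) = 6*(-3) - 1 = -18 - 1 = -19)
(-15 + (-10 - 1*(-13)))*Y(E(5), 1) = (-15 + (-10 - 1*(-13)))*(-19) = (-15 + (-10 + 13))*(-19) = (-15 + 3)*(-19) = -12*(-19) = 228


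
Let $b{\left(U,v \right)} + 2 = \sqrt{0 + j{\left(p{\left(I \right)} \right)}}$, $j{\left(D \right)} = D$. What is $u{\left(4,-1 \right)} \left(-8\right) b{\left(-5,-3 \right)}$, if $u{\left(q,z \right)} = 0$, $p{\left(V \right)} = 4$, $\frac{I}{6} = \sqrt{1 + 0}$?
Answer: $0$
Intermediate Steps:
$I = 6$ ($I = 6 \sqrt{1 + 0} = 6 \sqrt{1} = 6 \cdot 1 = 6$)
$b{\left(U,v \right)} = 0$ ($b{\left(U,v \right)} = -2 + \sqrt{0 + 4} = -2 + \sqrt{4} = -2 + 2 = 0$)
$u{\left(4,-1 \right)} \left(-8\right) b{\left(-5,-3 \right)} = 0 \left(-8\right) 0 = 0 \cdot 0 = 0$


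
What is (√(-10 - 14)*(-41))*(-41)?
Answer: 3362*I*√6 ≈ 8235.2*I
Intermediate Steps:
(√(-10 - 14)*(-41))*(-41) = (√(-24)*(-41))*(-41) = ((2*I*√6)*(-41))*(-41) = -82*I*√6*(-41) = 3362*I*√6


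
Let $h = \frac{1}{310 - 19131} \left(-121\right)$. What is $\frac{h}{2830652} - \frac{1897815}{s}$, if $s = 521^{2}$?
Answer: $- \frac{835598553839939}{119514129209932} \approx -6.9916$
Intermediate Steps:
$s = 271441$
$h = \frac{11}{1711}$ ($h = \frac{1}{-18821} \left(-121\right) = \left(- \frac{1}{18821}\right) \left(-121\right) = \frac{11}{1711} \approx 0.006429$)
$\frac{h}{2830652} - \frac{1897815}{s} = \frac{11}{1711 \cdot 2830652} - \frac{1897815}{271441} = \frac{11}{1711} \cdot \frac{1}{2830652} - \frac{1897815}{271441} = \frac{1}{440295052} - \frac{1897815}{271441} = - \frac{835598553839939}{119514129209932}$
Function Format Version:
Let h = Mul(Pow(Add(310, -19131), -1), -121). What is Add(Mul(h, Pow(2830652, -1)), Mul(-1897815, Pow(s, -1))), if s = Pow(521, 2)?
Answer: Rational(-835598553839939, 119514129209932) ≈ -6.9916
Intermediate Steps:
s = 271441
h = Rational(11, 1711) (h = Mul(Pow(-18821, -1), -121) = Mul(Rational(-1, 18821), -121) = Rational(11, 1711) ≈ 0.0064290)
Add(Mul(h, Pow(2830652, -1)), Mul(-1897815, Pow(s, -1))) = Add(Mul(Rational(11, 1711), Pow(2830652, -1)), Mul(-1897815, Pow(271441, -1))) = Add(Mul(Rational(11, 1711), Rational(1, 2830652)), Mul(-1897815, Rational(1, 271441))) = Add(Rational(1, 440295052), Rational(-1897815, 271441)) = Rational(-835598553839939, 119514129209932)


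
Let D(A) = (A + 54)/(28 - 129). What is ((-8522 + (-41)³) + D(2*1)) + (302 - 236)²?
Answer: -7381843/101 ≈ -73088.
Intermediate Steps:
D(A) = -54/101 - A/101 (D(A) = (54 + A)/(-101) = (54 + A)*(-1/101) = -54/101 - A/101)
((-8522 + (-41)³) + D(2*1)) + (302 - 236)² = ((-8522 + (-41)³) + (-54/101 - 2/101)) + (302 - 236)² = ((-8522 - 68921) + (-54/101 - 1/101*2)) + 66² = (-77443 + (-54/101 - 2/101)) + 4356 = (-77443 - 56/101) + 4356 = -7821799/101 + 4356 = -7381843/101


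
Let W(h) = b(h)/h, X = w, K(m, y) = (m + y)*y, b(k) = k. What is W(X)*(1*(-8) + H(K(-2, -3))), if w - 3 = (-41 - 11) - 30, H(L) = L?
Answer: 7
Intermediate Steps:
K(m, y) = y*(m + y)
w = -79 (w = 3 + ((-41 - 11) - 30) = 3 + (-52 - 30) = 3 - 82 = -79)
X = -79
W(h) = 1 (W(h) = h/h = 1)
W(X)*(1*(-8) + H(K(-2, -3))) = 1*(1*(-8) - 3*(-2 - 3)) = 1*(-8 - 3*(-5)) = 1*(-8 + 15) = 1*7 = 7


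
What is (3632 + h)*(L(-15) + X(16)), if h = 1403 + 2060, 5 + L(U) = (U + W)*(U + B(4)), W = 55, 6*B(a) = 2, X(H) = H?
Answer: -4084355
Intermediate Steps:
B(a) = 1/3 (B(a) = (1/6)*2 = 1/3)
L(U) = -5 + (55 + U)*(1/3 + U) (L(U) = -5 + (U + 55)*(U + 1/3) = -5 + (55 + U)*(1/3 + U))
h = 3463
(3632 + h)*(L(-15) + X(16)) = (3632 + 3463)*((40/3 + (-15)**2 + (166/3)*(-15)) + 16) = 7095*((40/3 + 225 - 830) + 16) = 7095*(-1775/3 + 16) = 7095*(-1727/3) = -4084355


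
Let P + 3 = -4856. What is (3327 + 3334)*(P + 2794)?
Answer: -13754965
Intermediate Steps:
P = -4859 (P = -3 - 4856 = -4859)
(3327 + 3334)*(P + 2794) = (3327 + 3334)*(-4859 + 2794) = 6661*(-2065) = -13754965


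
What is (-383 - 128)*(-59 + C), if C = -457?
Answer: 263676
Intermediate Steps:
(-383 - 128)*(-59 + C) = (-383 - 128)*(-59 - 457) = -511*(-516) = 263676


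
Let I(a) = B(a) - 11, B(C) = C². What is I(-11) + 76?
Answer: 186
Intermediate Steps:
I(a) = -11 + a² (I(a) = a² - 11 = -11 + a²)
I(-11) + 76 = (-11 + (-11)²) + 76 = (-11 + 121) + 76 = 110 + 76 = 186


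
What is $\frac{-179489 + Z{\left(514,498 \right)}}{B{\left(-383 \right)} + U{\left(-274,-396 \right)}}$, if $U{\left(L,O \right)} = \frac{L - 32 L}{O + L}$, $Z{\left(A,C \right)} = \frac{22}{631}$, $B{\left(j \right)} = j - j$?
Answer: $\frac{37941274895}{2679857} \approx 14158.0$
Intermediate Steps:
$B{\left(j \right)} = 0$
$Z{\left(A,C \right)} = \frac{22}{631}$ ($Z{\left(A,C \right)} = 22 \cdot \frac{1}{631} = \frac{22}{631}$)
$U{\left(L,O \right)} = - \frac{31 L}{L + O}$ ($U{\left(L,O \right)} = \frac{\left(-31\right) L}{L + O} = - \frac{31 L}{L + O}$)
$\frac{-179489 + Z{\left(514,498 \right)}}{B{\left(-383 \right)} + U{\left(-274,-396 \right)}} = \frac{-179489 + \frac{22}{631}}{0 - - \frac{8494}{-274 - 396}} = - \frac{113257537}{631 \left(0 - - \frac{8494}{-670}\right)} = - \frac{113257537}{631 \left(0 - \left(-8494\right) \left(- \frac{1}{670}\right)\right)} = - \frac{113257537}{631 \left(0 - \frac{4247}{335}\right)} = - \frac{113257537}{631 \left(- \frac{4247}{335}\right)} = \left(- \frac{113257537}{631}\right) \left(- \frac{335}{4247}\right) = \frac{37941274895}{2679857}$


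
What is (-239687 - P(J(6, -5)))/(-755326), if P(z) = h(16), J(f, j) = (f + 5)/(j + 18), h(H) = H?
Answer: 239703/755326 ≈ 0.31735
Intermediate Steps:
J(f, j) = (5 + f)/(18 + j)
P(z) = 16
(-239687 - P(J(6, -5)))/(-755326) = (-239687 - 1*16)/(-755326) = (-239687 - 16)*(-1/755326) = -239703*(-1/755326) = 239703/755326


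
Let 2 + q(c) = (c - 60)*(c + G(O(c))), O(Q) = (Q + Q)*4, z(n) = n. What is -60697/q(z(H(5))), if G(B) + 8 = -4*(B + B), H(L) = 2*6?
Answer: -60697/36670 ≈ -1.6552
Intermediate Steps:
H(L) = 12
O(Q) = 8*Q (O(Q) = (2*Q)*4 = 8*Q)
G(B) = -8 - 8*B (G(B) = -8 - 4*(B + B) = -8 - 8*B)
q(c) = -2 + (-60 + c)*(-8 - 63*c) (q(c) = -2 + (c - 60)*(c + (-8 - 64*c)) = -2 + (-60 + c)*(c + (-8 - 64*c)) = -2 + (-60 + c)*(-8 - 63*c))
-60697/q(z(H(5))) = -60697/(478 - 63*12² + 3772*12) = -60697/(478 - 63*144 + 45264) = -60697/(478 - 9072 + 45264) = -60697/36670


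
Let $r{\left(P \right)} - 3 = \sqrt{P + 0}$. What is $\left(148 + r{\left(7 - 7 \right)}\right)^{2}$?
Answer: $22801$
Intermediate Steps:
$r{\left(P \right)} = 3 + \sqrt{P}$ ($r{\left(P \right)} = 3 + \sqrt{P + 0} = 3 + \sqrt{P}$)
$\left(148 + r{\left(7 - 7 \right)}\right)^{2} = \left(148 + \left(3 + \sqrt{7 - 7}\right)\right)^{2} = \left(148 + \left(3 + \sqrt{0}\right)\right)^{2} = \left(148 + \left(3 + 0\right)\right)^{2} = \left(148 + 3\right)^{2} = 151^{2} = 22801$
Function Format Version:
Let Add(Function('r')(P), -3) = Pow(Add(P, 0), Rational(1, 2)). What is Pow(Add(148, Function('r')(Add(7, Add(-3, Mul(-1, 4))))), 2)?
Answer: 22801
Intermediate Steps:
Function('r')(P) = Add(3, Pow(P, Rational(1, 2))) (Function('r')(P) = Add(3, Pow(Add(P, 0), Rational(1, 2))) = Add(3, Pow(P, Rational(1, 2))))
Pow(Add(148, Function('r')(Add(7, Add(-3, Mul(-1, 4))))), 2) = Pow(Add(148, Add(3, Pow(Add(7, Add(-3, Mul(-1, 4))), Rational(1, 2)))), 2) = Pow(Add(148, Add(3, Pow(Add(7, Add(-3, -4)), Rational(1, 2)))), 2) = Pow(Add(148, Add(3, Pow(Add(7, -7), Rational(1, 2)))), 2) = Pow(Add(148, Add(3, Pow(0, Rational(1, 2)))), 2) = Pow(Add(148, Add(3, 0)), 2) = Pow(Add(148, 3), 2) = Pow(151, 2) = 22801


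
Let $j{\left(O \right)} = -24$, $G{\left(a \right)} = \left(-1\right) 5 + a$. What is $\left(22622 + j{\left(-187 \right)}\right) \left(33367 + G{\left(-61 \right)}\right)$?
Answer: $752535998$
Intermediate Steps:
$G{\left(a \right)} = -5 + a$
$\left(22622 + j{\left(-187 \right)}\right) \left(33367 + G{\left(-61 \right)}\right) = \left(22622 - 24\right) \left(33367 - 66\right) = 22598 \left(33367 - 66\right) = 22598 \cdot 33301 = 752535998$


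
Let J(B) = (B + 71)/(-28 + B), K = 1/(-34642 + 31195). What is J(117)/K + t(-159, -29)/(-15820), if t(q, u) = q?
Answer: -10251915369/1407980 ≈ -7281.3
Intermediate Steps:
K = -1/3447 (K = 1/(-3447) = -1/3447 ≈ -0.00029011)
J(B) = (71 + B)/(-28 + B)
J(117)/K + t(-159, -29)/(-15820) = ((71 + 117)/(-28 + 117))/(-1/3447) - 159/(-15820) = (188/89)*(-3447) - 159*(-1/15820) = ((1/89)*188)*(-3447) + 159/15820 = (188/89)*(-3447) + 159/15820 = -648036/89 + 159/15820 = -10251915369/1407980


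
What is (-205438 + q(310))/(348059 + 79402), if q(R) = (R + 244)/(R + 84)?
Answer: -40471009/84209817 ≈ -0.48060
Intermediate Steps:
q(R) = (244 + R)/(84 + R)
(-205438 + q(310))/(348059 + 79402) = (-205438 + (244 + 310)/(84 + 310))/(348059 + 79402) = (-205438 + 554/394)/427461 = (-205438 + (1/394)*554)*(1/427461) = (-205438 + 277/197)*(1/427461) = -40471009/197*1/427461 = -40471009/84209817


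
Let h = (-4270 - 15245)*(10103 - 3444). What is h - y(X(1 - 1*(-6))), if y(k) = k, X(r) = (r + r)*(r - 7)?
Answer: -129950385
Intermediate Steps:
X(r) = 2*r*(-7 + r) (X(r) = (2*r)*(-7 + r) = 2*r*(-7 + r))
h = -129950385 (h = -19515*6659 = -129950385)
h - y(X(1 - 1*(-6))) = -129950385 - 2*(1 - 1*(-6))*(-7 + (1 - 1*(-6))) = -129950385 - 2*(1 + 6)*(-7 + (1 + 6)) = -129950385 - 2*7*(-7 + 7) = -129950385 - 2*7*0 = -129950385 - 1*0 = -129950385 + 0 = -129950385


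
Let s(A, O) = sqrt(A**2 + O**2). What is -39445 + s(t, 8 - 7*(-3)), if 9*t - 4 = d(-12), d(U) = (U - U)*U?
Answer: -39445 + sqrt(68137)/9 ≈ -39416.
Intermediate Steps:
d(U) = 0 (d(U) = 0*U = 0)
t = 4/9 (t = 4/9 + (1/9)*0 = 4/9 + 0 = 4/9 ≈ 0.44444)
-39445 + s(t, 8 - 7*(-3)) = -39445 + sqrt((4/9)**2 + (8 - 7*(-3))**2) = -39445 + sqrt(16/81 + (8 + 21)**2) = -39445 + sqrt(16/81 + 29**2) = -39445 + sqrt(16/81 + 841) = -39445 + sqrt(68137/81) = -39445 + sqrt(68137)/9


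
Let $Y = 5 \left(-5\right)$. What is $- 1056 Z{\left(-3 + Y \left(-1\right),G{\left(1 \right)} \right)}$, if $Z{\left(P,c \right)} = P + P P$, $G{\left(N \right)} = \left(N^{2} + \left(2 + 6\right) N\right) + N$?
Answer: $-534336$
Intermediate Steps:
$Y = -25$
$G{\left(N \right)} = N^{2} + 9 N$ ($G{\left(N \right)} = \left(N^{2} + 8 N\right) + N = N^{2} + 9 N$)
$Z{\left(P,c \right)} = P + P^{2}$
$- 1056 Z{\left(-3 + Y \left(-1\right),G{\left(1 \right)} \right)} = - 1056 \left(-3 - -25\right) \left(1 - -22\right) = - 1056 \left(-3 + 25\right) \left(1 + \left(-3 + 25\right)\right) = - 1056 \cdot 22 \left(1 + 22\right) = - 1056 \cdot 22 \cdot 23 = \left(-1056\right) 506 = -534336$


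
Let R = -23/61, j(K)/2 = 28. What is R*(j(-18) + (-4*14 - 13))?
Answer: 299/61 ≈ 4.9016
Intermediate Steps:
j(K) = 56 (j(K) = 2*28 = 56)
R = -23/61 (R = -23*1/61 = -23/61 ≈ -0.37705)
R*(j(-18) + (-4*14 - 13)) = -23*(56 + (-4*14 - 13))/61 = -23*(56 + (-56 - 13))/61 = -23*(56 - 69)/61 = -23/61*(-13) = 299/61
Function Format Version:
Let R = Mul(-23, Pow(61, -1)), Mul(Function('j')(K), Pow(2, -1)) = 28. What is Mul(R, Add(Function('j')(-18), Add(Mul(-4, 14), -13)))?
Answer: Rational(299, 61) ≈ 4.9016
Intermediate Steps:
Function('j')(K) = 56 (Function('j')(K) = Mul(2, 28) = 56)
R = Rational(-23, 61) (R = Mul(-23, Rational(1, 61)) = Rational(-23, 61) ≈ -0.37705)
Mul(R, Add(Function('j')(-18), Add(Mul(-4, 14), -13))) = Mul(Rational(-23, 61), Add(56, Add(Mul(-4, 14), -13))) = Mul(Rational(-23, 61), Add(56, Add(-56, -13))) = Mul(Rational(-23, 61), Add(56, -69)) = Mul(Rational(-23, 61), -13) = Rational(299, 61)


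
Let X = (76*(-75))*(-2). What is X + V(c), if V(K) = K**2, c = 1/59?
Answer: 39683401/3481 ≈ 11400.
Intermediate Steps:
c = 1/59 ≈ 0.016949
X = 11400 (X = -5700*(-2) = 11400)
X + V(c) = 11400 + (1/59)**2 = 11400 + 1/3481 = 39683401/3481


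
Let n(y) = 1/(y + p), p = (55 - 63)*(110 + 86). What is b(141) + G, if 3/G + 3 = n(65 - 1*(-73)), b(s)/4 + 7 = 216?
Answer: 3582986/4291 ≈ 835.00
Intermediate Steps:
b(s) = 836 (b(s) = -28 + 4*216 = -28 + 864 = 836)
p = -1568 (p = -8*196 = -1568)
n(y) = 1/(-1568 + y) (n(y) = 1/(y - 1568) = 1/(-1568 + y))
G = -4290/4291 (G = 3/(-3 + 1/(-1568 + (65 - 1*(-73)))) = 3/(-3 + 1/(-1568 + (65 + 73))) = 3/(-3 + 1/(-1568 + 138)) = 3/(-3 + 1/(-1430)) = 3/(-3 - 1/1430) = 3/(-4291/1430) = 3*(-1430/4291) = -4290/4291 ≈ -0.99977)
b(141) + G = 836 - 4290/4291 = 3582986/4291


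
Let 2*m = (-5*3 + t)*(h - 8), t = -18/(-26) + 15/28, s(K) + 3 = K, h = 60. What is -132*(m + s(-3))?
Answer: 336402/7 ≈ 48057.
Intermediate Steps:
s(K) = -3 + K
t = 447/364 (t = -18*(-1/26) + 15*(1/28) = 9/13 + 15/28 = 447/364 ≈ 1.2280)
m = -5013/14 (m = ((-5*3 + 447/364)*(60 - 8))/2 = ((-15 + 447/364)*52)/2 = (-5013/364*52)/2 = (½)*(-5013/7) = -5013/14 ≈ -358.07)
-132*(m + s(-3)) = -132*(-5013/14 + (-3 - 3)) = -132*(-5013/14 - 6) = -132*(-5097/14) = 336402/7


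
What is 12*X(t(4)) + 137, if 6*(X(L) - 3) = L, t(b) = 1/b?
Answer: 347/2 ≈ 173.50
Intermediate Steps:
t(b) = 1/b
X(L) = 3 + L/6
12*X(t(4)) + 137 = 12*(3 + (1/6)/4) + 137 = 12*(3 + (1/6)*(1/4)) + 137 = 12*(3 + 1/24) + 137 = 12*(73/24) + 137 = 73/2 + 137 = 347/2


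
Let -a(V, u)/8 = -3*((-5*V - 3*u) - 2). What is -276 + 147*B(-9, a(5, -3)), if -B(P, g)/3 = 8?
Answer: -3804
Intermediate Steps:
a(V, u) = -48 - 120*V - 72*u (a(V, u) = -(-24)*((-5*V - 3*u) - 2) = -(-24)*(-2 - 5*V - 3*u) = -8*(6 + 9*u + 15*V) = -48 - 120*V - 72*u)
B(P, g) = -24 (B(P, g) = -3*8 = -24)
-276 + 147*B(-9, a(5, -3)) = -276 + 147*(-24) = -276 - 3528 = -3804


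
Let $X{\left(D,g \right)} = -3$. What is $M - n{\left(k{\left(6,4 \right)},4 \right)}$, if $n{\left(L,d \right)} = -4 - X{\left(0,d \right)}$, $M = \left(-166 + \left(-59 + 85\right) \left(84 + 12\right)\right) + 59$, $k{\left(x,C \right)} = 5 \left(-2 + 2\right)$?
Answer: $2390$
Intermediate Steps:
$k{\left(x,C \right)} = 0$ ($k{\left(x,C \right)} = 5 \cdot 0 = 0$)
$M = 2389$ ($M = \left(-166 + 26 \cdot 96\right) + 59 = \left(-166 + 2496\right) + 59 = 2330 + 59 = 2389$)
$n{\left(L,d \right)} = -1$ ($n{\left(L,d \right)} = -4 - -3 = -4 + 3 = -1$)
$M - n{\left(k{\left(6,4 \right)},4 \right)} = 2389 - -1 = 2389 + 1 = 2390$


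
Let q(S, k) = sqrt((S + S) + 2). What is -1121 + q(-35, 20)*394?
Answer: -1121 + 788*I*sqrt(17) ≈ -1121.0 + 3249.0*I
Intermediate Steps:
q(S, k) = sqrt(2 + 2*S) (q(S, k) = sqrt(2*S + 2) = sqrt(2 + 2*S))
-1121 + q(-35, 20)*394 = -1121 + sqrt(2 + 2*(-35))*394 = -1121 + sqrt(2 - 70)*394 = -1121 + sqrt(-68)*394 = -1121 + (2*I*sqrt(17))*394 = -1121 + 788*I*sqrt(17)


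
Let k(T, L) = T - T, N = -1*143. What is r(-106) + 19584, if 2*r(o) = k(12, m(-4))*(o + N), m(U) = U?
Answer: 19584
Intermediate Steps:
N = -143
k(T, L) = 0
r(o) = 0 (r(o) = (0*(o - 143))/2 = (0*(-143 + o))/2 = (½)*0 = 0)
r(-106) + 19584 = 0 + 19584 = 19584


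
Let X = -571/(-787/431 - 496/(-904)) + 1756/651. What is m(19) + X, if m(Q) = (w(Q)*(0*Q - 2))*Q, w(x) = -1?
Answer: 403103941/826491 ≈ 487.73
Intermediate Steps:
X = 371697283/826491 (X = -571/(-787*1/431 - 496*(-1/904)) + 1756*(1/651) = -571/(-787/431 + 62/113) + 1756/651 = -571/(-62209/48703) + 1756/651 = -571*(-48703/62209) + 1756/651 = 27809413/62209 + 1756/651 = 371697283/826491 ≈ 449.73)
m(Q) = 2*Q (m(Q) = (-(0*Q - 2))*Q = (-(0 - 2))*Q = (-1*(-2))*Q = 2*Q)
m(19) + X = 2*19 + 371697283/826491 = 38 + 371697283/826491 = 403103941/826491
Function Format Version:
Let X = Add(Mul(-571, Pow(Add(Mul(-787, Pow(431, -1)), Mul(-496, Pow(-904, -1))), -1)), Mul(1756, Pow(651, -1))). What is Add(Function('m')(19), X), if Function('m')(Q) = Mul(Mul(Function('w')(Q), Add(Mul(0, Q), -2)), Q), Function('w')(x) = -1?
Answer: Rational(403103941, 826491) ≈ 487.73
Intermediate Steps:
X = Rational(371697283, 826491) (X = Add(Mul(-571, Pow(Add(Mul(-787, Rational(1, 431)), Mul(-496, Rational(-1, 904))), -1)), Mul(1756, Rational(1, 651))) = Add(Mul(-571, Pow(Add(Rational(-787, 431), Rational(62, 113)), -1)), Rational(1756, 651)) = Add(Mul(-571, Pow(Rational(-62209, 48703), -1)), Rational(1756, 651)) = Add(Mul(-571, Rational(-48703, 62209)), Rational(1756, 651)) = Add(Rational(27809413, 62209), Rational(1756, 651)) = Rational(371697283, 826491) ≈ 449.73)
Function('m')(Q) = Mul(2, Q) (Function('m')(Q) = Mul(Mul(-1, Add(Mul(0, Q), -2)), Q) = Mul(Mul(-1, Add(0, -2)), Q) = Mul(Mul(-1, -2), Q) = Mul(2, Q))
Add(Function('m')(19), X) = Add(Mul(2, 19), Rational(371697283, 826491)) = Add(38, Rational(371697283, 826491)) = Rational(403103941, 826491)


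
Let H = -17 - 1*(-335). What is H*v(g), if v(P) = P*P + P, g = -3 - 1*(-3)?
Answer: 0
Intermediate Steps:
H = 318 (H = -17 + 335 = 318)
g = 0 (g = -3 + 3 = 0)
v(P) = P + P**2 (v(P) = P**2 + P = P + P**2)
H*v(g) = 318*(0*(1 + 0)) = 318*(0*1) = 318*0 = 0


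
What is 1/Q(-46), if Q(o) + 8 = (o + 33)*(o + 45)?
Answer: ⅕ ≈ 0.20000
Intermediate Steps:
Q(o) = -8 + (33 + o)*(45 + o) (Q(o) = -8 + (o + 33)*(o + 45) = -8 + (33 + o)*(45 + o))
1/Q(-46) = 1/(1477 + (-46)² + 78*(-46)) = 1/(1477 + 2116 - 3588) = 1/5 = ⅕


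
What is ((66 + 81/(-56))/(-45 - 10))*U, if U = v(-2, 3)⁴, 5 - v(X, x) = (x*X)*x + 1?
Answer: -1924626/7 ≈ -2.7495e+5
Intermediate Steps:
v(X, x) = 4 - X*x² (v(X, x) = 5 - ((x*X)*x + 1) = 5 - ((X*x)*x + 1) = 5 - (X*x² + 1) = 5 - (1 + X*x²) = 5 + (-1 - X*x²) = 4 - X*x²)
U = 234256 (U = (4 - 1*(-2)*3²)⁴ = (4 - 1*(-2)*9)⁴ = (4 + 18)⁴ = 22⁴ = 234256)
((66 + 81/(-56))/(-45 - 10))*U = ((66 + 81/(-56))/(-45 - 10))*234256 = ((66 + 81*(-1/56))/(-55))*234256 = ((66 - 81/56)*(-1/55))*234256 = ((3615/56)*(-1/55))*234256 = -723/616*234256 = -1924626/7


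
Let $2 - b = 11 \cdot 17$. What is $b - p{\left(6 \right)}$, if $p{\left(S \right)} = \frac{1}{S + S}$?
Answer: $- \frac{2221}{12} \approx -185.08$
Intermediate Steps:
$b = -185$ ($b = 2 - 11 \cdot 17 = 2 - 187 = -185$)
$p{\left(S \right)} = \frac{1}{2 S}$
$b - p{\left(6 \right)} = -185 - \frac{1}{2 \cdot 6} = -185 - \frac{1}{2} \cdot \frac{1}{6} = -185 - \frac{1}{12} = - \frac{2221}{12}$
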